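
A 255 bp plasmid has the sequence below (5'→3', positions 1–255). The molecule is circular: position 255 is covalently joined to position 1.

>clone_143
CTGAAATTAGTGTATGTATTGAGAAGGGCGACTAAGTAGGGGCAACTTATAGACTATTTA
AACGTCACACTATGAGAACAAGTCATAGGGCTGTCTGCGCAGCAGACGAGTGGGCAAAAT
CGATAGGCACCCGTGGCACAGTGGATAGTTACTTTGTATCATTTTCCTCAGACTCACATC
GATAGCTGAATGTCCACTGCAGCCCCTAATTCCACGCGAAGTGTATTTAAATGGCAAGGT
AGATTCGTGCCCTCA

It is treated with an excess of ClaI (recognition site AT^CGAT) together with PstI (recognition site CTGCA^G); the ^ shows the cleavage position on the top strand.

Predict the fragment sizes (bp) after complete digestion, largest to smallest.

ClaI sites (ATCGAT) start at positions 119, 178.
ClaI cuts after base 2 of each site, so after positions 120, 179.
The PstI site (CTGCAG) starts at position 197.
PstI cuts after base 5 of each site (before the last base), so after position 201.
Combined cut positions: 120, 179, 201.
Circular molecule, 3 cuts → 3 fragments:
  121–179 → 59 bp
  180–201 → 22 bp
  202–255 then 1–120 → 54 + 120 = 174 bp
Sorted largest to smallest: 174, 59, 22 bp.

174, 59, 22 bp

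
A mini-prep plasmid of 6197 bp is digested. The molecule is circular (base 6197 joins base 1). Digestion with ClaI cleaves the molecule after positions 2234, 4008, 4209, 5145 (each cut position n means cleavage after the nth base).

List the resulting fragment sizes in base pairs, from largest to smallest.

Circular molecule, 4 cuts → 4 fragments:
  4008 − 2234 = 1774 bp
  4209 − 4008 = 201 bp
  5145 − 4209 = 936 bp
  wrap: 6197 − 5145 + 2234 = 3286 bp
Sorted largest to smallest: 3286, 1774, 936, 201 bp.

3286, 1774, 936, 201 bp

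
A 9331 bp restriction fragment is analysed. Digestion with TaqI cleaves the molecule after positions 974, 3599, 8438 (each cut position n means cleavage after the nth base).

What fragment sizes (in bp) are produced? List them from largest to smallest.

4839, 2625, 974, 893 bp

Linear molecule, 3 cuts → 4 fragments:
  974 − 0 = 974 bp
  3599 − 974 = 2625 bp
  8438 − 3599 = 4839 bp
  9331 − 8438 = 893 bp
Sorted largest to smallest: 4839, 2625, 974, 893 bp.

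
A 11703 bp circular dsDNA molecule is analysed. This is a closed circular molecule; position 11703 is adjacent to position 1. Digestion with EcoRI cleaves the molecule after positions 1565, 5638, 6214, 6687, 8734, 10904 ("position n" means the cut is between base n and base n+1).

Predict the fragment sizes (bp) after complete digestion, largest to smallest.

Circular molecule, 6 cuts → 6 fragments:
  5638 − 1565 = 4073 bp
  6214 − 5638 = 576 bp
  6687 − 6214 = 473 bp
  8734 − 6687 = 2047 bp
  10904 − 8734 = 2170 bp
  wrap: 11703 − 10904 + 1565 = 2364 bp
Sorted largest to smallest: 4073, 2364, 2170, 2047, 576, 473 bp.

4073, 2364, 2170, 2047, 576, 473 bp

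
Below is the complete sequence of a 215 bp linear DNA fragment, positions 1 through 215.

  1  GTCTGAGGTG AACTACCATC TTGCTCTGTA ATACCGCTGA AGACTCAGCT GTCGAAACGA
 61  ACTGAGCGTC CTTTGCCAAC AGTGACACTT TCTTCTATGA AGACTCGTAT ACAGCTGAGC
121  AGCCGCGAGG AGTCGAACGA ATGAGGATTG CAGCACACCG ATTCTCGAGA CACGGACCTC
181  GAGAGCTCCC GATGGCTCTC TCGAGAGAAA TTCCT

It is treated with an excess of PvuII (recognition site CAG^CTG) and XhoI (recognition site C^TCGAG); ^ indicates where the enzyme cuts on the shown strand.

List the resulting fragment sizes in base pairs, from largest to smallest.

66, 50, 48, 22, 15, 14 bp

PvuII sites (CAGCTG) start at positions 46, 112.
PvuII cuts after base 3 of each site, so after positions 48, 114.
XhoI sites (CTCGAG) start at positions 164, 178, 200.
XhoI cuts after the first base of each site, so after positions 164, 178, 200.
Combined cut positions: 48, 114, 164, 178, 200.
Linear molecule, 5 cuts → 6 fragments:
  1–48 → 48 bp
  49–114 → 66 bp
  115–164 → 50 bp
  165–178 → 14 bp
  179–200 → 22 bp
  201–215 → 15 bp
Sorted largest to smallest: 66, 50, 48, 22, 15, 14 bp.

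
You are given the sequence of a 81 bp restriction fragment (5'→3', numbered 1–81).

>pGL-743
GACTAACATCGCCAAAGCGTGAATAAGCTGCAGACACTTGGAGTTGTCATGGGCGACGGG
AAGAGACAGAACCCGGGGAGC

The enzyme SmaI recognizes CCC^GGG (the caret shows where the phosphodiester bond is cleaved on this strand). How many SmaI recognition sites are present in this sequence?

CCCGGG occurs starting at position 72.
SmaI cuts at 1 site.

1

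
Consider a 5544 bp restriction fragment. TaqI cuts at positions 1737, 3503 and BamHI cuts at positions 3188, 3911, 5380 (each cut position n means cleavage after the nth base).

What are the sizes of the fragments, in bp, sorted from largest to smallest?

1737, 1469, 1451, 408, 315, 164 bp

Combined cut positions (sorted): 1737, 3188, 3503, 3911, 5380.
Linear molecule, 5 cuts → 6 fragments:
  1737 − 0 = 1737 bp
  3188 − 1737 = 1451 bp
  3503 − 3188 = 315 bp
  3911 − 3503 = 408 bp
  5380 − 3911 = 1469 bp
  5544 − 5380 = 164 bp
Sorted largest to smallest: 1737, 1469, 1451, 408, 315, 164 bp.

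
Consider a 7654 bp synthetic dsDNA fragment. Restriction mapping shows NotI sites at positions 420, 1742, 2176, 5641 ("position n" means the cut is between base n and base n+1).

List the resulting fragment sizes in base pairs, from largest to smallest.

Linear molecule, 4 cuts → 5 fragments:
  420 − 0 = 420 bp
  1742 − 420 = 1322 bp
  2176 − 1742 = 434 bp
  5641 − 2176 = 3465 bp
  7654 − 5641 = 2013 bp
Sorted largest to smallest: 3465, 2013, 1322, 434, 420 bp.

3465, 2013, 1322, 434, 420 bp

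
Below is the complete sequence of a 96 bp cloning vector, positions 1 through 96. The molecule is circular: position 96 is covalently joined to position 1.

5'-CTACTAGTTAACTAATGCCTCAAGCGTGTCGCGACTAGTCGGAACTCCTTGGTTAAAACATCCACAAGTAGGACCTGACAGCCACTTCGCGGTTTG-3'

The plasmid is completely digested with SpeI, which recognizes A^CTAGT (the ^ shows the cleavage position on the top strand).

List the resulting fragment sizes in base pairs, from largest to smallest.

65, 31 bp

SpeI sites (ACTAGT) start at positions 3, 34.
SpeI cuts after the first base of each site, so after positions 3, 34.
Circular molecule, 2 cuts → 2 fragments:
  4–34 → 31 bp
  35–96 then 1–3 → 62 + 3 = 65 bp
Sorted largest to smallest: 65, 31 bp.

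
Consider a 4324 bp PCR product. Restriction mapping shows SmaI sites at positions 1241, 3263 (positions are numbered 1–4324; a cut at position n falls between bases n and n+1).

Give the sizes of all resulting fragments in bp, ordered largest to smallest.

Linear molecule, 2 cuts → 3 fragments:
  1241 − 0 = 1241 bp
  3263 − 1241 = 2022 bp
  4324 − 3263 = 1061 bp
Sorted largest to smallest: 2022, 1241, 1061 bp.

2022, 1241, 1061 bp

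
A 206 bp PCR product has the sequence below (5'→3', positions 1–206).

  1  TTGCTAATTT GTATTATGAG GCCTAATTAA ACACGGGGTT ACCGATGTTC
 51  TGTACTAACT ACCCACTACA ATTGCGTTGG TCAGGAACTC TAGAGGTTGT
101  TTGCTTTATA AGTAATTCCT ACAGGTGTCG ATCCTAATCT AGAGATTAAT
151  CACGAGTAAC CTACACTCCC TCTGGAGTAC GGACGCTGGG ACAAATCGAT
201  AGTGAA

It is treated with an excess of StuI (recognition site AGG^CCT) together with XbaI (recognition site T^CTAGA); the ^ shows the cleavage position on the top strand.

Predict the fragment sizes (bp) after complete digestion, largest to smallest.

68, 68, 49, 21 bp

The StuI site (AGGCCT) starts at position 19.
StuI cuts after base 3 of each site, so after position 21.
XbaI sites (TCTAGA) start at positions 89, 138.
XbaI cuts after the first base of each site, so after positions 89, 138.
Combined cut positions: 21, 89, 138.
Linear molecule, 3 cuts → 4 fragments:
  1–21 → 21 bp
  22–89 → 68 bp
  90–138 → 49 bp
  139–206 → 68 bp
Sorted largest to smallest: 68, 68, 49, 21 bp.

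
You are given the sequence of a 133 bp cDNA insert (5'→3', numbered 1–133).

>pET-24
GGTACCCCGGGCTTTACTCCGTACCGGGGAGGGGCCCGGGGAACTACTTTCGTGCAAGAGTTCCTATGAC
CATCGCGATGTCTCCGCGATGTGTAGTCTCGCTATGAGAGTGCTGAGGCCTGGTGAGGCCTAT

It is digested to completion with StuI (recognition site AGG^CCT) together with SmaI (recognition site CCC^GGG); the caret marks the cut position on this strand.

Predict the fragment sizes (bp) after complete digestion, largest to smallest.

StuI sites (AGGCCT) start at positions 116, 126.
StuI cuts after base 3 of each site, so after positions 118, 128.
SmaI sites (CCCGGG) start at positions 6, 35.
SmaI cuts after base 3 of each site, so after positions 8, 37.
Combined cut positions: 8, 37, 118, 128.
Linear molecule, 4 cuts → 5 fragments:
  1–8 → 8 bp
  9–37 → 29 bp
  38–118 → 81 bp
  119–128 → 10 bp
  129–133 → 5 bp
Sorted largest to smallest: 81, 29, 10, 8, 5 bp.

81, 29, 10, 8, 5 bp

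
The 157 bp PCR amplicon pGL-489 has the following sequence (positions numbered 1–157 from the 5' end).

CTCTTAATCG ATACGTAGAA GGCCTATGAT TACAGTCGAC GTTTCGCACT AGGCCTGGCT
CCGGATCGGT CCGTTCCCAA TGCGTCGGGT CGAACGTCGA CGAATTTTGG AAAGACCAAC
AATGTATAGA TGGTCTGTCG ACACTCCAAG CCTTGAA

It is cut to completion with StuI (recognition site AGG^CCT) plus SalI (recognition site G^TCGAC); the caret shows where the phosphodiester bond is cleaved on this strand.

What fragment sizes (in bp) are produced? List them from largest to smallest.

StuI sites (AGGCCT) start at positions 20, 51.
StuI cuts after base 3 of each site, so after positions 22, 53.
SalI sites (GTCGAC) start at positions 35, 96, 137.
SalI cuts after the first base of each site, so after positions 35, 96, 137.
Combined cut positions: 22, 35, 53, 96, 137.
Linear molecule, 5 cuts → 6 fragments:
  1–22 → 22 bp
  23–35 → 13 bp
  36–53 → 18 bp
  54–96 → 43 bp
  97–137 → 41 bp
  138–157 → 20 bp
Sorted largest to smallest: 43, 41, 22, 20, 18, 13 bp.

43, 41, 22, 20, 18, 13 bp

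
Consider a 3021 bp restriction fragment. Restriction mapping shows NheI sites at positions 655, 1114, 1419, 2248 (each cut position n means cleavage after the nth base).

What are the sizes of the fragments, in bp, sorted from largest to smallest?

829, 773, 655, 459, 305 bp

Linear molecule, 4 cuts → 5 fragments:
  655 − 0 = 655 bp
  1114 − 655 = 459 bp
  1419 − 1114 = 305 bp
  2248 − 1419 = 829 bp
  3021 − 2248 = 773 bp
Sorted largest to smallest: 829, 773, 655, 459, 305 bp.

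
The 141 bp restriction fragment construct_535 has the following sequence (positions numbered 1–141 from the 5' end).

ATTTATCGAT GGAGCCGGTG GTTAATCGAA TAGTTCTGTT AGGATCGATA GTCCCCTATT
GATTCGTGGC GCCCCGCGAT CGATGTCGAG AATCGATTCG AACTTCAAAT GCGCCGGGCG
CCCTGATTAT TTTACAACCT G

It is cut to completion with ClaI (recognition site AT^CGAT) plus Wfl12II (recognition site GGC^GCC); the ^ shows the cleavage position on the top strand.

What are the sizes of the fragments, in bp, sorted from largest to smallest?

39, 26, 25, 22, 13, 10, 6 bp

ClaI sites (ATCGAT) start at positions 5, 44, 79, 92.
ClaI cuts after base 2 of each site, so after positions 6, 45, 80, 93.
Wfl12II sites (GGCGCC) start at positions 68, 117.
Wfl12II cuts after base 3 of each site, so after positions 70, 119.
Combined cut positions: 6, 45, 70, 80, 93, 119.
Linear molecule, 6 cuts → 7 fragments:
  1–6 → 6 bp
  7–45 → 39 bp
  46–70 → 25 bp
  71–80 → 10 bp
  81–93 → 13 bp
  94–119 → 26 bp
  120–141 → 22 bp
Sorted largest to smallest: 39, 26, 25, 22, 13, 10, 6 bp.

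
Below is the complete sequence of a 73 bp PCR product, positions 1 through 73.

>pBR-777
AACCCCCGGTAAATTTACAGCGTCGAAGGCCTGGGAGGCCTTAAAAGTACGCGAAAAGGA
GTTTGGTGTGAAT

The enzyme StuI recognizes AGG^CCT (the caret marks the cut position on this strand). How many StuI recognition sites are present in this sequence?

AGGCCT occurs starting at positions 27, 36.
StuI cuts at 2 sites.

2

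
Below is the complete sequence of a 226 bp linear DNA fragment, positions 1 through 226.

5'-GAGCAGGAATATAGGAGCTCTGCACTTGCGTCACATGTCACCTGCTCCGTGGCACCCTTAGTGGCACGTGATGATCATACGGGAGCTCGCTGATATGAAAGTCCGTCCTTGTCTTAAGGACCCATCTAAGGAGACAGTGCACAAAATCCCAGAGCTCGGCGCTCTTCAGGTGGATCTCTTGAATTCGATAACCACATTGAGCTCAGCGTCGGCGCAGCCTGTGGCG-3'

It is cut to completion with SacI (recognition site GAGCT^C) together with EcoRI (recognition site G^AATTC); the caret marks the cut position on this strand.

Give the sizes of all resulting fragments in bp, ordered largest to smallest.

69, 68, 25, 23, 22, 19 bp

SacI sites (GAGCTC) start at positions 15, 83, 152, 199.
SacI cuts after base 5 of each site (before the last base), so after positions 19, 87, 156, 203.
The EcoRI site (GAATTC) starts at position 181.
EcoRI cuts after the first base of each site, so after position 181.
Combined cut positions: 19, 87, 156, 181, 203.
Linear molecule, 5 cuts → 6 fragments:
  1–19 → 19 bp
  20–87 → 68 bp
  88–156 → 69 bp
  157–181 → 25 bp
  182–203 → 22 bp
  204–226 → 23 bp
Sorted largest to smallest: 69, 68, 25, 23, 22, 19 bp.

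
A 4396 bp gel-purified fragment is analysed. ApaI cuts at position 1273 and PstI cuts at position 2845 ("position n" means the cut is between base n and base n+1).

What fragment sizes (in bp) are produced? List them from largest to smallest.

Combined cut positions (sorted): 1273, 2845.
Linear molecule, 2 cuts → 3 fragments:
  1273 − 0 = 1273 bp
  2845 − 1273 = 1572 bp
  4396 − 2845 = 1551 bp
Sorted largest to smallest: 1572, 1551, 1273 bp.

1572, 1551, 1273 bp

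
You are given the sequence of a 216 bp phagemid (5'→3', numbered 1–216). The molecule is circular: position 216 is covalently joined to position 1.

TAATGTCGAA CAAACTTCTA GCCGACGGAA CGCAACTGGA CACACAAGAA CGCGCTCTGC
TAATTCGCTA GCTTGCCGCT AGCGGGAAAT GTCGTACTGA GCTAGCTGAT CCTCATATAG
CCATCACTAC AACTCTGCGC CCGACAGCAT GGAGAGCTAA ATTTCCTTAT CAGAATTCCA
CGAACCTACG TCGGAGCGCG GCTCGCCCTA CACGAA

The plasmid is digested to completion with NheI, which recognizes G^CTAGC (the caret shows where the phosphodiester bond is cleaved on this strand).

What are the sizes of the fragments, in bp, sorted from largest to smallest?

NheI sites (GCTAGC) start at positions 67, 78, 101.
NheI cuts after the first base of each site, so after positions 67, 78, 101.
Circular molecule, 3 cuts → 3 fragments:
  68–78 → 11 bp
  79–101 → 23 bp
  102–216 then 1–67 → 115 + 67 = 182 bp
Sorted largest to smallest: 182, 23, 11 bp.

182, 23, 11 bp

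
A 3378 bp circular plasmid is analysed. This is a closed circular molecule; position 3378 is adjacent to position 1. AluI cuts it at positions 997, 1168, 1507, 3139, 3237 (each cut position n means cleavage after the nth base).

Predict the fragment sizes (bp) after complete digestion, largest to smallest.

Circular molecule, 5 cuts → 5 fragments:
  1168 − 997 = 171 bp
  1507 − 1168 = 339 bp
  3139 − 1507 = 1632 bp
  3237 − 3139 = 98 bp
  wrap: 3378 − 3237 + 997 = 1138 bp
Sorted largest to smallest: 1632, 1138, 339, 171, 98 bp.

1632, 1138, 339, 171, 98 bp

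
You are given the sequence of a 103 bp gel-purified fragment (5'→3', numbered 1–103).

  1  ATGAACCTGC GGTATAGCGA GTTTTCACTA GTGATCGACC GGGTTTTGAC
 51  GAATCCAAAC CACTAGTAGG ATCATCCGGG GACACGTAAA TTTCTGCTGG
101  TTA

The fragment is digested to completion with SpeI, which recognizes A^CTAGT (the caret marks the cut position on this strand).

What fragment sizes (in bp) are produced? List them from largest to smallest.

SpeI sites (ACTAGT) start at positions 27, 62.
SpeI cuts after the first base of each site, so after positions 27, 62.
Linear molecule, 2 cuts → 3 fragments:
  1–27 → 27 bp
  28–62 → 35 bp
  63–103 → 41 bp
Sorted largest to smallest: 41, 35, 27 bp.

41, 35, 27 bp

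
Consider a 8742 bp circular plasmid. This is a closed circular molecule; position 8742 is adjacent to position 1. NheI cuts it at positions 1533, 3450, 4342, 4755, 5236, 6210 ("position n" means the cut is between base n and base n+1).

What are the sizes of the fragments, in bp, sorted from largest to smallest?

4065, 1917, 974, 892, 481, 413 bp

Circular molecule, 6 cuts → 6 fragments:
  3450 − 1533 = 1917 bp
  4342 − 3450 = 892 bp
  4755 − 4342 = 413 bp
  5236 − 4755 = 481 bp
  6210 − 5236 = 974 bp
  wrap: 8742 − 6210 + 1533 = 4065 bp
Sorted largest to smallest: 4065, 1917, 974, 892, 481, 413 bp.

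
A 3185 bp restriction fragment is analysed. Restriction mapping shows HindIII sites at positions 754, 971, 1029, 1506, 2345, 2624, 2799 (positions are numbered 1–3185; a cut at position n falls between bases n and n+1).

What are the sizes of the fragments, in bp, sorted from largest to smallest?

839, 754, 477, 386, 279, 217, 175, 58 bp

Linear molecule, 7 cuts → 8 fragments:
  754 − 0 = 754 bp
  971 − 754 = 217 bp
  1029 − 971 = 58 bp
  1506 − 1029 = 477 bp
  2345 − 1506 = 839 bp
  2624 − 2345 = 279 bp
  2799 − 2624 = 175 bp
  3185 − 2799 = 386 bp
Sorted largest to smallest: 839, 754, 477, 386, 279, 217, 175, 58 bp.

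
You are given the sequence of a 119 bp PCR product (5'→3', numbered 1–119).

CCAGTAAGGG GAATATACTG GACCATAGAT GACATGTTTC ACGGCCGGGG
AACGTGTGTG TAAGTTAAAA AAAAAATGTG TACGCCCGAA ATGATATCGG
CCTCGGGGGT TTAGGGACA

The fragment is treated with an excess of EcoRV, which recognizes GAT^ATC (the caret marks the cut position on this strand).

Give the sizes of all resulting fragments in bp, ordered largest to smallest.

The EcoRV site (GATATC) starts at position 93.
EcoRV cuts after base 3 of each site, so after position 95.
Linear molecule, 1 cut → 2 fragments:
  1–95 → 95 bp
  96–119 → 24 bp
Sorted largest to smallest: 95, 24 bp.

95, 24 bp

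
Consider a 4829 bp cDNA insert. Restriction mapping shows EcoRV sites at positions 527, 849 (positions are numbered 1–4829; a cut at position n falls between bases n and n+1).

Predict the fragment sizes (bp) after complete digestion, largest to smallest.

Linear molecule, 2 cuts → 3 fragments:
  527 − 0 = 527 bp
  849 − 527 = 322 bp
  4829 − 849 = 3980 bp
Sorted largest to smallest: 3980, 527, 322 bp.

3980, 527, 322 bp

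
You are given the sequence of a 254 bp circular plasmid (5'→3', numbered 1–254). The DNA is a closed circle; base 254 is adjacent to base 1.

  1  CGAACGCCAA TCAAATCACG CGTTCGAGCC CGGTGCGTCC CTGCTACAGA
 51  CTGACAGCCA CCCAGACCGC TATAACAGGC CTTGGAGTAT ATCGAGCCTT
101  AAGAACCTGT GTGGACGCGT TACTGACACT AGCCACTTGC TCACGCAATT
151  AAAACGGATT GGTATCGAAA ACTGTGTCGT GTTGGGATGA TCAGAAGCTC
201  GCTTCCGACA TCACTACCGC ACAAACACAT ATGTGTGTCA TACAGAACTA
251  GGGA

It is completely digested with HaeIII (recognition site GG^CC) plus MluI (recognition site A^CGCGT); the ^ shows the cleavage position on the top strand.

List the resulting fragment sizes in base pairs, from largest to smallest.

157, 61, 36 bp

The HaeIII site (GGCC) starts at position 78.
HaeIII cuts after base 2 of each site, so after position 79.
MluI sites (ACGCGT) start at positions 18, 115.
MluI cuts after the first base of each site, so after positions 18, 115.
Combined cut positions: 18, 79, 115.
Circular molecule, 3 cuts → 3 fragments:
  19–79 → 61 bp
  80–115 → 36 bp
  116–254 then 1–18 → 139 + 18 = 157 bp
Sorted largest to smallest: 157, 61, 36 bp.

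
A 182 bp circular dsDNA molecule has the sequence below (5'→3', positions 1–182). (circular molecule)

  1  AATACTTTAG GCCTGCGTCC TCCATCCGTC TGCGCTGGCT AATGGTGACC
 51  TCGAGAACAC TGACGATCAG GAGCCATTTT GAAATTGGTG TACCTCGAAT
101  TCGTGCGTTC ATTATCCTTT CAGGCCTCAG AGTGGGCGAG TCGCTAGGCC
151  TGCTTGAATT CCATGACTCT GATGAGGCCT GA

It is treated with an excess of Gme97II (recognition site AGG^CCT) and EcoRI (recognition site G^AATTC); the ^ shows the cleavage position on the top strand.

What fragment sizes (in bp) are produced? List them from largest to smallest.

Gme97II sites (AGGCCT) start at positions 9, 122, 146, 175.
Gme97II cuts after base 3 of each site, so after positions 11, 124, 148, 177.
EcoRI sites (GAATTC) start at positions 97, 156.
EcoRI cuts after the first base of each site, so after positions 97, 156.
Combined cut positions: 11, 97, 124, 148, 156, 177.
Circular molecule, 6 cuts → 6 fragments:
  12–97 → 86 bp
  98–124 → 27 bp
  125–148 → 24 bp
  149–156 → 8 bp
  157–177 → 21 bp
  178–182 then 1–11 → 5 + 11 = 16 bp
Sorted largest to smallest: 86, 27, 24, 21, 16, 8 bp.

86, 27, 24, 21, 16, 8 bp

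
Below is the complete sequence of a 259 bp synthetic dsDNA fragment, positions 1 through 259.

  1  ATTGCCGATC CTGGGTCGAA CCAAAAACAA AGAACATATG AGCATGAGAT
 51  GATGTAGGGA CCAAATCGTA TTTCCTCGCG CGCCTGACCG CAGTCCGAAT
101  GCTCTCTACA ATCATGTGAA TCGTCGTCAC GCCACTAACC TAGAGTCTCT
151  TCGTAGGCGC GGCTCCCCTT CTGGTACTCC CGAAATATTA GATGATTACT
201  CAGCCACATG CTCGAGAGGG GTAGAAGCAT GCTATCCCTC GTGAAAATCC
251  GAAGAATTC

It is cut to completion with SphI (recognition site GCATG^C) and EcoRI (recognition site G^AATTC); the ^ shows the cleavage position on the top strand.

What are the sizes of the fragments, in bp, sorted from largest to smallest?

231, 23, 5 bp

The SphI site (GCATGC) starts at position 227.
SphI cuts after base 5 of each site (before the last base), so after position 231.
The EcoRI site (GAATTC) starts at position 254.
EcoRI cuts after the first base of each site, so after position 254.
Combined cut positions: 231, 254.
Linear molecule, 2 cuts → 3 fragments:
  1–231 → 231 bp
  232–254 → 23 bp
  255–259 → 5 bp
Sorted largest to smallest: 231, 23, 5 bp.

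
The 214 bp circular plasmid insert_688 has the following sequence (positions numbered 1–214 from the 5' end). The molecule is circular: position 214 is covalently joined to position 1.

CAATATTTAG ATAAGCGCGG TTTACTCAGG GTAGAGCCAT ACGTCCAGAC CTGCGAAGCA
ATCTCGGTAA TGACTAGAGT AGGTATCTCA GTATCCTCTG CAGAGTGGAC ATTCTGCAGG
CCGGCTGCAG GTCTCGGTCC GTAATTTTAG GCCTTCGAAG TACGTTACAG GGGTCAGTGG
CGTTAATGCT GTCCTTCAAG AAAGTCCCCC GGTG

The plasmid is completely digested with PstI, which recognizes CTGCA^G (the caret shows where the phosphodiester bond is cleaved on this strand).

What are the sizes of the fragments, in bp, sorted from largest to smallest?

187, 16, 11 bp

PstI sites (CTGCAG) start at positions 98, 114, 125.
PstI cuts after base 5 of each site (before the last base), so after positions 102, 118, 129.
Circular molecule, 3 cuts → 3 fragments:
  103–118 → 16 bp
  119–129 → 11 bp
  130–214 then 1–102 → 85 + 102 = 187 bp
Sorted largest to smallest: 187, 16, 11 bp.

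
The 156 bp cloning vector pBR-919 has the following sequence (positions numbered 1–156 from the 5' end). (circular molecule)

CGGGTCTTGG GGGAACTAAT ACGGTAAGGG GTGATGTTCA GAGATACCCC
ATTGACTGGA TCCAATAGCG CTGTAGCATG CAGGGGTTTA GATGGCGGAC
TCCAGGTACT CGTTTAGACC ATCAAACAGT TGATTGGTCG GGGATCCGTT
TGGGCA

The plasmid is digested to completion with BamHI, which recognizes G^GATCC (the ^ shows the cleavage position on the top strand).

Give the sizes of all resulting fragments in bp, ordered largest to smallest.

84, 72 bp

BamHI sites (GGATCC) start at positions 58, 142.
BamHI cuts after the first base of each site, so after positions 58, 142.
Circular molecule, 2 cuts → 2 fragments:
  59–142 → 84 bp
  143–156 then 1–58 → 14 + 58 = 72 bp
Sorted largest to smallest: 84, 72 bp.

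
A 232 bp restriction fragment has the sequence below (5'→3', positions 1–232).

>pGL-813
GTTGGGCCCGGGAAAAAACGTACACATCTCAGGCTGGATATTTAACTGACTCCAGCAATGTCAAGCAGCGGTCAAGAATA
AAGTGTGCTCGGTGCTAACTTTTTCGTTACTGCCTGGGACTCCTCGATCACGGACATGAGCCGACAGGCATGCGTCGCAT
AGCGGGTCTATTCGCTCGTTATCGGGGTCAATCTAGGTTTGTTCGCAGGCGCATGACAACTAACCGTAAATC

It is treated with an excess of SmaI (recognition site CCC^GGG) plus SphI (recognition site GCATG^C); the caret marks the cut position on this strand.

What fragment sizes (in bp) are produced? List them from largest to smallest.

143, 80, 9 bp

The SmaI site (CCCGGG) starts at position 7.
SmaI cuts after base 3 of each site, so after position 9.
The SphI site (GCATGC) starts at position 148.
SphI cuts after base 5 of each site (before the last base), so after position 152.
Combined cut positions: 9, 152.
Linear molecule, 2 cuts → 3 fragments:
  1–9 → 9 bp
  10–152 → 143 bp
  153–232 → 80 bp
Sorted largest to smallest: 143, 80, 9 bp.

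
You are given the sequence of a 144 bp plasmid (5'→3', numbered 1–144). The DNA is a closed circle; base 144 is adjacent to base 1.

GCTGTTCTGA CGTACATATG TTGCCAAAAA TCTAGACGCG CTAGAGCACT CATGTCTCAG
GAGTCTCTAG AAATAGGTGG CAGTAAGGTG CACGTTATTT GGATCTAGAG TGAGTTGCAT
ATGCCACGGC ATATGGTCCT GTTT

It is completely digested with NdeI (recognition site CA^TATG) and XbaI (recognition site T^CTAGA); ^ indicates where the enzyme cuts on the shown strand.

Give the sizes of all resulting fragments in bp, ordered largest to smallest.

38, 35, 29, 15, 15, 12 bp

NdeI sites (CATATG) start at positions 15, 118, 130.
NdeI cuts after base 2 of each site, so after positions 16, 119, 131.
XbaI sites (TCTAGA) start at positions 31, 66, 104.
XbaI cuts after the first base of each site, so after positions 31, 66, 104.
Combined cut positions: 16, 31, 66, 104, 119, 131.
Circular molecule, 6 cuts → 6 fragments:
  17–31 → 15 bp
  32–66 → 35 bp
  67–104 → 38 bp
  105–119 → 15 bp
  120–131 → 12 bp
  132–144 then 1–16 → 13 + 16 = 29 bp
Sorted largest to smallest: 38, 35, 29, 15, 15, 12 bp.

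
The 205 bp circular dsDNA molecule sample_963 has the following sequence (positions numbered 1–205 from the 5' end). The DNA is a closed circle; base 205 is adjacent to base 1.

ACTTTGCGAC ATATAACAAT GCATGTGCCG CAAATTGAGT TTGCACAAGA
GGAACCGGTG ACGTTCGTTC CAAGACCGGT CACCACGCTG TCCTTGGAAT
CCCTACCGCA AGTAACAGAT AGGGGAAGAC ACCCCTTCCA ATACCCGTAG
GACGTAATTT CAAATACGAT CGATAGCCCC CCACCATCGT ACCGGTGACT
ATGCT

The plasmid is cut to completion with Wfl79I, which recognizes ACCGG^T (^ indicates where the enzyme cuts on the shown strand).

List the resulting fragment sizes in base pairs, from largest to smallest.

116, 68, 21 bp

Wfl79I sites (ACCGGT) start at positions 54, 75, 191.
Wfl79I cuts after base 5 of each site (before the last base), so after positions 58, 79, 195.
Circular molecule, 3 cuts → 3 fragments:
  59–79 → 21 bp
  80–195 → 116 bp
  196–205 then 1–58 → 10 + 58 = 68 bp
Sorted largest to smallest: 116, 68, 21 bp.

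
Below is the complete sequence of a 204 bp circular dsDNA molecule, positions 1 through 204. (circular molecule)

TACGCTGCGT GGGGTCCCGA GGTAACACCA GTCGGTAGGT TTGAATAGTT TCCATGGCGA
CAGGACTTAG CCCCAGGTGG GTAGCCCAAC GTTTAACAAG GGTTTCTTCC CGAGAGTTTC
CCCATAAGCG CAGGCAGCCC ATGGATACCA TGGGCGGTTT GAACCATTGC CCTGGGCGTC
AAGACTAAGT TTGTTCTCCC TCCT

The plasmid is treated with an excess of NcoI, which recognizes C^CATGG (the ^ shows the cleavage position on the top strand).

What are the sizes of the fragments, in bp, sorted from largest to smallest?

NcoI sites (CCATGG) start at positions 52, 139, 148.
NcoI cuts after the first base of each site, so after positions 52, 139, 148.
Circular molecule, 3 cuts → 3 fragments:
  53–139 → 87 bp
  140–148 → 9 bp
  149–204 then 1–52 → 56 + 52 = 108 bp
Sorted largest to smallest: 108, 87, 9 bp.

108, 87, 9 bp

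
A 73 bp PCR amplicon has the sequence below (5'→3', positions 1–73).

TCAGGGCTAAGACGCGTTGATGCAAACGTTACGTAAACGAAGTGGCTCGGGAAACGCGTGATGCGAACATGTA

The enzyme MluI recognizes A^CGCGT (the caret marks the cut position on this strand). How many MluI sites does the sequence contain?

2

ACGCGT occurs starting at positions 12, 54.
MluI cuts at 2 sites.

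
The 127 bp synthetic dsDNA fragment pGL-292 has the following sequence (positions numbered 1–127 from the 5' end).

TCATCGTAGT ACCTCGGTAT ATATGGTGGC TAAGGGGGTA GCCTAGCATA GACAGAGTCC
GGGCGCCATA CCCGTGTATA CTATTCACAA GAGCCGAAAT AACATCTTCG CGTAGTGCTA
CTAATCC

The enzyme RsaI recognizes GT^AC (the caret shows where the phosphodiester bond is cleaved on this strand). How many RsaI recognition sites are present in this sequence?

1

GTAC occurs starting at position 9.
RsaI cuts at 1 site.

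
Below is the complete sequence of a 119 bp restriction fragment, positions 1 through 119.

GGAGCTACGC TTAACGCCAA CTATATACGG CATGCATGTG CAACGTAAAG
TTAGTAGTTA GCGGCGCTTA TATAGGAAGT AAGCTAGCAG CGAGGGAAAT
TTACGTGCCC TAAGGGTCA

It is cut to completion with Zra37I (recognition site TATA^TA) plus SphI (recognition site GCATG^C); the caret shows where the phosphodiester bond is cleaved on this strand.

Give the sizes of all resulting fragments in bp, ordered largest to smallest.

Zra37I sites (TATATA) start at positions 22, 69.
Zra37I cuts after base 4 of each site, so after positions 25, 72.
The SphI site (GCATGC) starts at position 30.
SphI cuts after base 5 of each site (before the last base), so after position 34.
Combined cut positions: 25, 34, 72.
Linear molecule, 3 cuts → 4 fragments:
  1–25 → 25 bp
  26–34 → 9 bp
  35–72 → 38 bp
  73–119 → 47 bp
Sorted largest to smallest: 47, 38, 25, 9 bp.

47, 38, 25, 9 bp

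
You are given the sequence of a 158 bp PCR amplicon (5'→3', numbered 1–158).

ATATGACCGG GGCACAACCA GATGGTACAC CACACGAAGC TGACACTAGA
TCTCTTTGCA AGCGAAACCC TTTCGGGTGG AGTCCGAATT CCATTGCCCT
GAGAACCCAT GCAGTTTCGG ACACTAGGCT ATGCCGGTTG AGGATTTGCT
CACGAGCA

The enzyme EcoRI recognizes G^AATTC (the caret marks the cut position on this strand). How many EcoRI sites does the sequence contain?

GAATTC occurs starting at position 86.
EcoRI cuts at 1 site.

1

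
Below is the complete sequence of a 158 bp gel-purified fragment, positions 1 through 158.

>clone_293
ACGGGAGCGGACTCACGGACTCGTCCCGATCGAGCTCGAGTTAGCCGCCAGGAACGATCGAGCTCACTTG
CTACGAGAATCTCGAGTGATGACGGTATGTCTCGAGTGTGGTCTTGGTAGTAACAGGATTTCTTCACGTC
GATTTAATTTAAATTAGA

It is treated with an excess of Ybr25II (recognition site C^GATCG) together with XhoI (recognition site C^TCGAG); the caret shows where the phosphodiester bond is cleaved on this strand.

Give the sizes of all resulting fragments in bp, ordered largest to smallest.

Ybr25II sites (CGATCG) start at positions 27, 55.
Ybr25II cuts after the first base of each site, so after positions 27, 55.
XhoI sites (CTCGAG) start at positions 35, 81, 101.
XhoI cuts after the first base of each site, so after positions 35, 81, 101.
Combined cut positions: 27, 35, 55, 81, 101.
Linear molecule, 5 cuts → 6 fragments:
  1–27 → 27 bp
  28–35 → 8 bp
  36–55 → 20 bp
  56–81 → 26 bp
  82–101 → 20 bp
  102–158 → 57 bp
Sorted largest to smallest: 57, 27, 26, 20, 20, 8 bp.

57, 27, 26, 20, 20, 8 bp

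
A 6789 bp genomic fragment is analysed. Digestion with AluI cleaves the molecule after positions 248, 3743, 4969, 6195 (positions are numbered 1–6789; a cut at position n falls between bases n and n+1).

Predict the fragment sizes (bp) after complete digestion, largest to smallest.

3495, 1226, 1226, 594, 248 bp

Linear molecule, 4 cuts → 5 fragments:
  248 − 0 = 248 bp
  3743 − 248 = 3495 bp
  4969 − 3743 = 1226 bp
  6195 − 4969 = 1226 bp
  6789 − 6195 = 594 bp
Sorted largest to smallest: 3495, 1226, 1226, 594, 248 bp.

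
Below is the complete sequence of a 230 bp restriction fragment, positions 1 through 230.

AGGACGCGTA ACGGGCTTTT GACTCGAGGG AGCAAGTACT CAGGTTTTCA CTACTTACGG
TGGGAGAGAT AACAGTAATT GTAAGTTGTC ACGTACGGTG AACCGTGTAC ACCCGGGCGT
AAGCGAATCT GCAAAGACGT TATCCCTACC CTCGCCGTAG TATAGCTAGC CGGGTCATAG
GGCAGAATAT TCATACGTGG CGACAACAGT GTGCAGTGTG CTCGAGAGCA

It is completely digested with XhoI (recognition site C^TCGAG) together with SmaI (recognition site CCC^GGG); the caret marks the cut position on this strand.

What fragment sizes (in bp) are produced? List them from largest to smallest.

107, 91, 23, 9 bp

XhoI sites (CTCGAG) start at positions 23, 221.
XhoI cuts after the first base of each site, so after positions 23, 221.
The SmaI site (CCCGGG) starts at position 112.
SmaI cuts after base 3 of each site, so after position 114.
Combined cut positions: 23, 114, 221.
Linear molecule, 3 cuts → 4 fragments:
  1–23 → 23 bp
  24–114 → 91 bp
  115–221 → 107 bp
  222–230 → 9 bp
Sorted largest to smallest: 107, 91, 23, 9 bp.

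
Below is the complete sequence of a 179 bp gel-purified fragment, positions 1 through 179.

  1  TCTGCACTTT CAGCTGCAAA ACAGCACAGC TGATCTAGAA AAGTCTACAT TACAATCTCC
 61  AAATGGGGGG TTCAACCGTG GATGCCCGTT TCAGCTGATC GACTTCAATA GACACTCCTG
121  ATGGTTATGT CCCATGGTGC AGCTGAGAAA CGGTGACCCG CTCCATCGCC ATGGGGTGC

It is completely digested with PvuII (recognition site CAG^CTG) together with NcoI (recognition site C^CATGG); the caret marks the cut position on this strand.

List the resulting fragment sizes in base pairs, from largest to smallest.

PvuII sites (CAGCTG) start at positions 11, 27, 92, 140.
PvuII cuts after base 3 of each site, so after positions 13, 29, 94, 142.
NcoI sites (CCATGG) start at positions 132, 169.
NcoI cuts after the first base of each site, so after positions 132, 169.
Combined cut positions: 13, 29, 94, 132, 142, 169.
Linear molecule, 6 cuts → 7 fragments:
  1–13 → 13 bp
  14–29 → 16 bp
  30–94 → 65 bp
  95–132 → 38 bp
  133–142 → 10 bp
  143–169 → 27 bp
  170–179 → 10 bp
Sorted largest to smallest: 65, 38, 27, 16, 13, 10, 10 bp.

65, 38, 27, 16, 13, 10, 10 bp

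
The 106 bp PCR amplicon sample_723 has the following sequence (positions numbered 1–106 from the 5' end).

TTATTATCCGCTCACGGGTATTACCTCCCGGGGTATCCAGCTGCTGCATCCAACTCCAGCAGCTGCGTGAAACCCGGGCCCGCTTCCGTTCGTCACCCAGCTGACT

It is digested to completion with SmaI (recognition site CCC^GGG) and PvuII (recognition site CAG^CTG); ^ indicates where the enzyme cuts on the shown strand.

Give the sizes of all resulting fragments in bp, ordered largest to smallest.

29, 25, 22, 13, 11, 6 bp

SmaI sites (CCCGGG) start at positions 27, 73.
SmaI cuts after base 3 of each site, so after positions 29, 75.
PvuII sites (CAGCTG) start at positions 38, 60, 98.
PvuII cuts after base 3 of each site, so after positions 40, 62, 100.
Combined cut positions: 29, 40, 62, 75, 100.
Linear molecule, 5 cuts → 6 fragments:
  1–29 → 29 bp
  30–40 → 11 bp
  41–62 → 22 bp
  63–75 → 13 bp
  76–100 → 25 bp
  101–106 → 6 bp
Sorted largest to smallest: 29, 25, 22, 13, 11, 6 bp.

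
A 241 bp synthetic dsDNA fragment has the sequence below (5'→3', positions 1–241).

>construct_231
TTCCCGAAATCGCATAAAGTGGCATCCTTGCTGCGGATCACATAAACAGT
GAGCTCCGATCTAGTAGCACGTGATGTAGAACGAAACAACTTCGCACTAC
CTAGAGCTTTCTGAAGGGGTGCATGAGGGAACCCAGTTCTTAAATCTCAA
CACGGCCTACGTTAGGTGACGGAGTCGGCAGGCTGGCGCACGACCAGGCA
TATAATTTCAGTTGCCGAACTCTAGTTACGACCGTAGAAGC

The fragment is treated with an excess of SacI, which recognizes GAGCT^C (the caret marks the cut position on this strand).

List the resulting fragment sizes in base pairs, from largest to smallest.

The SacI site (GAGCTC) starts at position 51.
SacI cuts after base 5 of each site (before the last base), so after position 55.
Linear molecule, 1 cut → 2 fragments:
  1–55 → 55 bp
  56–241 → 186 bp
Sorted largest to smallest: 186, 55 bp.

186, 55 bp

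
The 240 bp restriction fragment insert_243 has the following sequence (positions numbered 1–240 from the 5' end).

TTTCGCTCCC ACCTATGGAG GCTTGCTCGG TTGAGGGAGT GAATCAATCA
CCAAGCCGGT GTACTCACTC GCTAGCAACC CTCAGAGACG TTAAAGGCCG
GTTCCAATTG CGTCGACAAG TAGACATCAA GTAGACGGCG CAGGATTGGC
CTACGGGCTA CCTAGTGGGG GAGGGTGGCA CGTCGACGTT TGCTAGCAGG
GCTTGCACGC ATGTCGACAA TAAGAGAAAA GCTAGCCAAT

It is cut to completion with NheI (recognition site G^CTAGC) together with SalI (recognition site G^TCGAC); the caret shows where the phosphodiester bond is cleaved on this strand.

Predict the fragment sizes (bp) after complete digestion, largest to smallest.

71, 70, 41, 21, 18, 10, 9 bp

NheI sites (GCTAGC) start at positions 71, 192, 231.
NheI cuts after the first base of each site, so after positions 71, 192, 231.
SalI sites (GTCGAC) start at positions 112, 182, 213.
SalI cuts after the first base of each site, so after positions 112, 182, 213.
Combined cut positions: 71, 112, 182, 192, 213, 231.
Linear molecule, 6 cuts → 7 fragments:
  1–71 → 71 bp
  72–112 → 41 bp
  113–182 → 70 bp
  183–192 → 10 bp
  193–213 → 21 bp
  214–231 → 18 bp
  232–240 → 9 bp
Sorted largest to smallest: 71, 70, 41, 21, 18, 10, 9 bp.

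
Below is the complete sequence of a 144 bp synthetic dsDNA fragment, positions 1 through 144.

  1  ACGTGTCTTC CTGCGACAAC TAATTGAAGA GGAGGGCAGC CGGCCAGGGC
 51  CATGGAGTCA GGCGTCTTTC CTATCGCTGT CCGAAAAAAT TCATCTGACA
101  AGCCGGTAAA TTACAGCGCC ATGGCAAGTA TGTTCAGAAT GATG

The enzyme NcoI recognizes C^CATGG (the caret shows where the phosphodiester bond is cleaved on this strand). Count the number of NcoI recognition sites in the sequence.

CCATGG occurs starting at positions 50, 119.
NcoI cuts at 2 sites.

2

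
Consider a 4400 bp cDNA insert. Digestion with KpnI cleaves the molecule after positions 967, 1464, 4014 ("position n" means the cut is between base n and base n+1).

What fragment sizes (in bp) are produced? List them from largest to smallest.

2550, 967, 497, 386 bp

Linear molecule, 3 cuts → 4 fragments:
  967 − 0 = 967 bp
  1464 − 967 = 497 bp
  4014 − 1464 = 2550 bp
  4400 − 4014 = 386 bp
Sorted largest to smallest: 2550, 967, 497, 386 bp.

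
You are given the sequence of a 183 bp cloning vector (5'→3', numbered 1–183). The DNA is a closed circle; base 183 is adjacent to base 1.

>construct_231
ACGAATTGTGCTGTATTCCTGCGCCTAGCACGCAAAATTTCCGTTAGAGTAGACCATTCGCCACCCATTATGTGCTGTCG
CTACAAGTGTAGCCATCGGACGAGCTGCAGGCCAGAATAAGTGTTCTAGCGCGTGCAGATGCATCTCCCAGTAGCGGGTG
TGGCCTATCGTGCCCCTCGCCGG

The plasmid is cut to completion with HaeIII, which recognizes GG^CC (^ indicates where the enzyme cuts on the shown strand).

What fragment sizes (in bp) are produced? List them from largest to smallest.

HaeIII sites (GGCC) start at positions 110, 162.
HaeIII cuts after base 2 of each site, so after positions 111, 163.
Circular molecule, 2 cuts → 2 fragments:
  112–163 → 52 bp
  164–183 then 1–111 → 20 + 111 = 131 bp
Sorted largest to smallest: 131, 52 bp.

131, 52 bp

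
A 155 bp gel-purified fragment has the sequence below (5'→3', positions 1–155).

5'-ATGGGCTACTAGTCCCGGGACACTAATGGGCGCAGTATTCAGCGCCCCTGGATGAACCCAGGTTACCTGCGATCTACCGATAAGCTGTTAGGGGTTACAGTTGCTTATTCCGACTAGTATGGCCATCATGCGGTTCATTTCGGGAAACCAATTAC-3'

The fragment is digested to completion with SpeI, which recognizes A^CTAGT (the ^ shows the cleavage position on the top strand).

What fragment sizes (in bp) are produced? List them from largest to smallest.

105, 42, 8 bp

SpeI sites (ACTAGT) start at positions 8, 113.
SpeI cuts after the first base of each site, so after positions 8, 113.
Linear molecule, 2 cuts → 3 fragments:
  1–8 → 8 bp
  9–113 → 105 bp
  114–155 → 42 bp
Sorted largest to smallest: 105, 42, 8 bp.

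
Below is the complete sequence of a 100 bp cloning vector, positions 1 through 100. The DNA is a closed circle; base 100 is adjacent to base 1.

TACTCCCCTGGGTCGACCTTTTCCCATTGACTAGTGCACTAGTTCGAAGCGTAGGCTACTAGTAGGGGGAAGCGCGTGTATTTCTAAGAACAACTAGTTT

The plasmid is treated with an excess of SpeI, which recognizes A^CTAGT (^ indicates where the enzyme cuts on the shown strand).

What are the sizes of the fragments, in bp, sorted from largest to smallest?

SpeI sites (ACTAGT) start at positions 30, 38, 58, 93.
SpeI cuts after the first base of each site, so after positions 30, 38, 58, 93.
Circular molecule, 4 cuts → 4 fragments:
  31–38 → 8 bp
  39–58 → 20 bp
  59–93 → 35 bp
  94–100 then 1–30 → 7 + 30 = 37 bp
Sorted largest to smallest: 37, 35, 20, 8 bp.

37, 35, 20, 8 bp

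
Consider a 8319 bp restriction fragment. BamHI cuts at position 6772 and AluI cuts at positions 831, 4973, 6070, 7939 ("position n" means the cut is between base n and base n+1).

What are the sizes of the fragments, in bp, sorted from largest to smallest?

4142, 1167, 1097, 831, 702, 380 bp

Combined cut positions (sorted): 831, 4973, 6070, 6772, 7939.
Linear molecule, 5 cuts → 6 fragments:
  831 − 0 = 831 bp
  4973 − 831 = 4142 bp
  6070 − 4973 = 1097 bp
  6772 − 6070 = 702 bp
  7939 − 6772 = 1167 bp
  8319 − 7939 = 380 bp
Sorted largest to smallest: 4142, 1167, 1097, 831, 702, 380 bp.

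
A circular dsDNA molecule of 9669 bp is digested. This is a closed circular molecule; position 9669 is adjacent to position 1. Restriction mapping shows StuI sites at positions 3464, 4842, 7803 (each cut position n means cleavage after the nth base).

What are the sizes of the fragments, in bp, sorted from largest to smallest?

Circular molecule, 3 cuts → 3 fragments:
  4842 − 3464 = 1378 bp
  7803 − 4842 = 2961 bp
  wrap: 9669 − 7803 + 3464 = 5330 bp
Sorted largest to smallest: 5330, 2961, 1378 bp.

5330, 2961, 1378 bp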